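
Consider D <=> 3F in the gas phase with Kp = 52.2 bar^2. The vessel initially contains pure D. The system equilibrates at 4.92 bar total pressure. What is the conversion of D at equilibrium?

Let X = conversion of D (basis 1 mol D); extent of reaction ξ = X.
Species balance: n_D = 1 − X; n_F = 3X.
n_T = Σnᵢ = 1 + 2X.
With p_i = (n_i/n_T)P, Kp = p_F^3 / (p_D).
Equating to 52.2 bar^2 and solving on 0 < X < 1: X = 0.542.

X = 0.542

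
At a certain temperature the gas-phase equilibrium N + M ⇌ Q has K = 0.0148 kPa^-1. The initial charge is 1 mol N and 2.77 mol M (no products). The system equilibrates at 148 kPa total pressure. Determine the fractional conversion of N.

Let X = conversion of N (basis 1 mol N); extent of reaction ξ = X.
Mole table: n_N = 1 − X; n_M = 2.77 − X; n_Q = X.
n_T = Σnᵢ = 3.77 − X.
Mole fractions y_i = n_i/n_T; K = p_Q / (p_N p_M) with p_i = y_i·P.
This yields a degree-2 equation in X; solving on (0,1), X = 0.600.

X = 0.600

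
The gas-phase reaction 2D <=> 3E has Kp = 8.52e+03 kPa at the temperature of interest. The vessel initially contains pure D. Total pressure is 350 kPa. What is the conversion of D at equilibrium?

X = 0.782

Basis: 1 mol D initially; let X = conversion of D. Extent ξ = 0.5X.
At extent ξ: n_D = 1 − X; n_E = 1.5X.
Total moles n_T = 1 + 0.5X.
y_i = n_i/n_T, p_i = y_i·P. Kp = p_E^3 / (p_D^2).
Equating to 8.52e+03 kPa and solving on 0 < X < 1: X = 0.782.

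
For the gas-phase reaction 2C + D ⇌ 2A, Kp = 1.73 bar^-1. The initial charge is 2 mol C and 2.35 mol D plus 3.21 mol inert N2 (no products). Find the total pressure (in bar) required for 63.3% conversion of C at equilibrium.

Let X = conversion of C (basis 2 mol C); extent of reaction ξ = X.
Mole table: n_C = 2 − 2X; n_D = 2.35 − X; n_A = 2X; n_I = 3.21 (inert).
n_T = Σnᵢ = 7.56 − X.
Kp = p_A^2 / (p_C^2 p_D) with p_i = (n_i/n_T)·P.
At X = 0.633: the mole-fraction product g(X) = Π y_i^ν_i = 12. Since Kp = g(X)·P^{-1}, P = (g/Kp)^(1/1) = (12/1.73)^(1/1) = 6.94 bar.

P = 6.94 bar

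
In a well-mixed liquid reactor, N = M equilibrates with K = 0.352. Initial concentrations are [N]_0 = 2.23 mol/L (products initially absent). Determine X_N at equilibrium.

Let X = conversion of N; extent ξ = 2.23·X mol/L.
Concentrations: [N] = 2.23 − 2.23X; [M] = 2.23X.
K = [M] / ([N]).
Equating to 0.352: the physical root is X = 0.260.

X = 0.260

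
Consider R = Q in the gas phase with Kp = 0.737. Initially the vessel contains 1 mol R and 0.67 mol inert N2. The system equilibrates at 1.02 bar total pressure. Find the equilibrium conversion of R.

Let X = conversion of R (basis 1 mol R); extent of reaction ξ = X.
At extent ξ: n_R = 1 − X; n_Q = X; n_I = 0.67 (inert).
Since Δν = 0, n_T = 1.67 throughout.
With p_i = (n_i/n_T)P, Kp = p_Q / (p_R).
Substituting and setting equal to 0.737 gives a polynomial in X; the root in (0,1) is X = 0.424.

X = 0.424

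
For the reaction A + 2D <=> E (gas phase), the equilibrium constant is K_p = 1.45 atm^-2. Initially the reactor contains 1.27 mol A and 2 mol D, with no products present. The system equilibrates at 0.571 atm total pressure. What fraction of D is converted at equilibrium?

X = 0.168

Take 2 mol D as basis and let X be its fractional conversion, so ξ = X.
Mole table: n_A = 1.27 − X; n_D = 2 − 2X; n_E = X.
n_T = Σnᵢ = 3.27 − 2X.
With p_i = (n_i/n_T)P, K_p = p_E / (p_A p_D^2).
Substituting and setting equal to 1.45 atm^-2 gives a polynomial in X; the root in (0,1) is X = 0.168.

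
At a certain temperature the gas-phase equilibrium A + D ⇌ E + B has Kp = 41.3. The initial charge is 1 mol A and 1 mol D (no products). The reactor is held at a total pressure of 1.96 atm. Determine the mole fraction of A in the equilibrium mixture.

Basis: 1 mol A initially; let X = conversion of A. Extent ξ = X.
At extent ξ: n_A = 1 − X; n_D = 1 − X; n_E = X; n_B = X.
Total moles n_T = 2 (Δν = 0, constant).
Mole fractions y_i = n_i/n_T; Kp = p_E p_B / (p_A p_D) with p_i = y_i·P.
This yields a degree-2 equation in X; solving on (0,1), X = 0.865.
Then n_A = 0.135, n_T = 2, so y_A = 0.067.

y_A = 0.067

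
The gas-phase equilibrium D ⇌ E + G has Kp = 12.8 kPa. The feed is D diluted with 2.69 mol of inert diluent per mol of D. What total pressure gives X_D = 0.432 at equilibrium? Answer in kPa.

P = 161 kPa

Basis: 1 mol D initially; let X = conversion of D. Extent ξ = X.
Species balance: n_D = 1 − X; n_E = X; n_G = X; n_I = 2.69 (inert).
Total moles n_T = 3.69 + X.
Kp = p_E p_G / (p_D) with p_i = (n_i/n_T)·P.
At X = 0.432: the mole-fraction product g(X) = Π y_i^ν_i = 0.07971. Since Kp = g(X)·P^{1}, P = (Kp/g)^(1/1) = (12.8/0.07971)^(1/1) = 161 kPa.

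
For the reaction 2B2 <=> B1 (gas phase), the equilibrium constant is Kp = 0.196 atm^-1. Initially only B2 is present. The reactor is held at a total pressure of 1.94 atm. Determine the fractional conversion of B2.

Take 1 mol B2 as basis and let X be its fractional conversion, so ξ = 0.5X.
At extent ξ: n_B2 = 1 − X; n_B1 = 0.5X.
Summing: n_T = 1 − 0.5X.
With p_i = (n_i/n_T)P, Kp = p_B1 / (p_B2^2).
Equating to 0.196 atm^-1 and solving on 0 < X < 1: X = 0.370.

X = 0.370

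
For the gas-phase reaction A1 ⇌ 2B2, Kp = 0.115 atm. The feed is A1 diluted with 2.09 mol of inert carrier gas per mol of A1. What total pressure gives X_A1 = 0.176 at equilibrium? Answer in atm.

P = 2.5 atm

Let X = conversion of A1 (basis 1 mol A1); extent of reaction ξ = X.
Moles: n_A1 = 1 − X; n_B2 = 2X; n_I = 2.09 (inert).
n_T = Σnᵢ = 3.09 + X.
Kp = p_B2^2 / (p_A1) with p_i = (n_i/n_T)·P.
At X = 0.176: the mole-fraction product g(X) = Π y_i^ν_i = 0.04604. Since Kp = g(X)·P^{1}, P = (Kp/g)^(1/1) = (0.115/0.04604)^(1/1) = 2.5 atm.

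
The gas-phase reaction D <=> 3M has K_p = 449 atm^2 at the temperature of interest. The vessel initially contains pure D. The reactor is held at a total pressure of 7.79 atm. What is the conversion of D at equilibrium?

X = 0.752

Take 1 mol D as basis and let X be its fractional conversion, so ξ = X.
Species balance: n_D = 1 − X; n_M = 3X.
Total moles n_T = 1 + 2X.
Mole fractions y_i = n_i/n_T; K_p = p_M^3 / (p_D) with p_i = y_i·P.
Setting this equal to 449 atm^2 and taking the physical root (0 < X < 1) gives X = 0.752.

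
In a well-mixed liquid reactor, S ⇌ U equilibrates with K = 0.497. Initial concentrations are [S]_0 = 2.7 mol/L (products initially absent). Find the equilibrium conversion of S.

X = 0.332

Let X = conversion of S; extent ξ = 2.7·X mol/L.
Concentrations: [S] = 2.7 − 2.7X; [U] = 2.7X.
K = [U] / ([S]).
This equals 0.497 at X = 0.332 (the root in 0 < X < 1).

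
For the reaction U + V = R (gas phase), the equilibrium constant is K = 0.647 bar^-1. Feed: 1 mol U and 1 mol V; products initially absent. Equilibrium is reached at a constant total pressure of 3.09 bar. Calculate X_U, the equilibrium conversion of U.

Take 1 mol U as basis and let X be its fractional conversion, so ξ = X.
Mole table: n_U = 1 − X; n_V = 1 − X; n_R = X.
Summing: n_T = 2 − X.
With p_i = (n_i/n_T)P, K = p_R / (p_U p_V).
Equating to 0.647 bar^-1 and solving on 0 < X < 1: X = 0.423.

X = 0.423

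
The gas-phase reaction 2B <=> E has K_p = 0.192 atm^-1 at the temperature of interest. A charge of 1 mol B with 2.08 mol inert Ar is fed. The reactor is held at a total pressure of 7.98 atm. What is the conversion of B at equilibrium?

Take 1 mol B as basis and let X be its fractional conversion, so ξ = 0.5X.
Moles: n_B = 1 − X; n_E = 0.5X; n_I = 2.08 (inert).
n_T = Σnᵢ = 3.08 − 0.5X.
Mole fractions y_i = n_i/n_T; K_p = p_E / (p_B^2) with p_i = y_i·P.
Equating to 0.192 atm^-1 and solving on 0 < X < 1: X = 0.392.

X = 0.392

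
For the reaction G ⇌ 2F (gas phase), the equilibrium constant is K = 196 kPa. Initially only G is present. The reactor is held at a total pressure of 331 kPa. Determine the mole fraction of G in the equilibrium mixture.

y_G = 0.472

Basis: 1 mol G initially; let X = conversion of G. Extent ξ = X.
Mole table: n_G = 1 − X; n_F = 2X.
n_T = Σnᵢ = 1 + X.
y_i = n_i/n_T, p_i = y_i·P. K = p_F^2 / (p_G).
This yields a degree-2 equation in X; solving on (0,1), X = 0.359.
Then n_G = 0.641, n_T = 1.36, so y_G = 0.472.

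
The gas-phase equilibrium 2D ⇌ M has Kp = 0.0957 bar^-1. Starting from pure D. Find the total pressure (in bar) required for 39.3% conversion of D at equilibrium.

Take 1 mol D as basis and let X be its fractional conversion, so ξ = 0.5X.
Species balance: n_D = 1 − X; n_M = 0.5X.
Summing: n_T = 1 − 0.5X.
Kp = p_M / (p_D^2) with p_i = (n_i/n_T)·P.
At X = 0.393: the mole-fraction product g(X) = Π y_i^ν_i = 0.4285. Since Kp = g(X)·P^{-1}, P = (g/Kp)^(1/1) = (0.4285/0.0957)^(1/1) = 4.48 bar.

P = 4.48 bar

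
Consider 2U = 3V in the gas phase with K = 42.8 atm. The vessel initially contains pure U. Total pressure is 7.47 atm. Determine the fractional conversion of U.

X = 0.650

Basis: 1 mol U initially; let X = conversion of U. Extent ξ = 0.5X.
Moles: n_U = 1 − X; n_V = 1.5X.
n_T = Σnᵢ = 1 + 0.5X.
With p_i = (n_i/n_T)P, K = p_V^3 / (p_U^2).
Substituting and setting equal to 42.8 atm gives a polynomial in X; the root in (0,1) is X = 0.650.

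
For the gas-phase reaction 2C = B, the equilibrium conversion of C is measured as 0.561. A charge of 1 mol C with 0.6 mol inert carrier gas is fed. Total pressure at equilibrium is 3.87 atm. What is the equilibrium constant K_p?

Basis: 1 mol C initially; let X = conversion of C. Extent ξ = 0.5X.
Mole table: n_C = 1 − X; n_B = 0.5X; n_I = 0.6 (inert).
n_T = Σnᵢ = 1.6 − 0.5X.
At X = 0.561: n_C = 0.439, n_B = 0.281, n_T = 1.32.
p_i = (n_i/n_T)·P. K_p = p_B / (p_C^2) = 0.496 atm^-1.

K_p = 0.496 atm^-1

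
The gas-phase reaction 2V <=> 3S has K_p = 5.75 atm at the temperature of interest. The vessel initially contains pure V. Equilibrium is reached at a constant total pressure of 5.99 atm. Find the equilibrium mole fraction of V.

Let X = conversion of V (basis 1 mol V); extent of reaction ξ = 0.5X.
At extent ξ: n_V = 1 − X; n_S = 1.5X.
Summing: n_T = 1 + 0.5X.
y_i = n_i/n_T, p_i = y_i·P. K_p = p_S^3 / (p_V^2).
Equating to 5.75 atm and solving on 0 < X < 1: X = 0.465.
Then n_V = 0.535, n_T = 1.23, so y_V = 0.434.

y_V = 0.434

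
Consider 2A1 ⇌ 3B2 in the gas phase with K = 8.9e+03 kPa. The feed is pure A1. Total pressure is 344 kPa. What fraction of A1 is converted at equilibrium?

X = 0.787

Basis: 1 mol A1 initially; let X = conversion of A1. Extent ξ = 0.5X.
At extent ξ: n_A1 = 1 − X; n_B2 = 1.5X.
Summing: n_T = 1 + 0.5X.
y_i = n_i/n_T, p_i = y_i·P. K = p_B2^3 / (p_A1^2).
This yields a degree-3 equation in X; solving on (0,1), X = 0.787.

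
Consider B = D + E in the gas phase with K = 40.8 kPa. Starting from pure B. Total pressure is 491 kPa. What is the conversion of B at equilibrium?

Take 1 mol B as basis and let X be its fractional conversion, so ξ = X.
At extent ξ: n_B = 1 − X; n_D = X; n_E = X.
n_T = Σnᵢ = 1 + X.
With p_i = (n_i/n_T)P, K = p_D p_E / (p_B).
This yields a degree-2 equation in X; solving on (0,1), X = 0.277.

X = 0.277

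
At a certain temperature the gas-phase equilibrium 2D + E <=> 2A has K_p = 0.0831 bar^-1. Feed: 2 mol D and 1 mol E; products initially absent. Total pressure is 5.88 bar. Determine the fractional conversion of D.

Let X = conversion of D (basis 2 mol D); extent of reaction ξ = X.
Moles: n_D = 2 − 2X; n_E = 1 − X; n_A = 2X.
Summing: n_T = 3 − X.
Mole fractions y_i = n_i/n_T; K_p = p_A^2 / (p_D^2 p_E) with p_i = y_i·P.
Substituting and setting equal to 0.0831 bar^-1 gives a polynomial in X; the root in (0,1) is X = 0.266.

X = 0.266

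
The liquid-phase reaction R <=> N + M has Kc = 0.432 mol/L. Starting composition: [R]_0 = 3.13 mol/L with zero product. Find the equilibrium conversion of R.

X = 0.309

Let X = conversion of R; extent ξ = 3.13·X mol/L.
Concentrations: [R] = 3.13 − 3.13X; [N] = 3.13X; [M] = 3.13X.
Kc = [N] [M] / ([R]).
This equals 0.432 at X = 0.309 (the root in 0 < X < 1).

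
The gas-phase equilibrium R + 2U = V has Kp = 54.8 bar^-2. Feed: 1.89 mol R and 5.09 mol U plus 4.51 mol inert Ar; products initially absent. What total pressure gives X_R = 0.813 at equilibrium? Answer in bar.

P = 1.18 bar

Basis: 1.89 mol R initially; let X = conversion of R. Extent ξ = 1.89X.
At extent ξ: n_R = 1.89 − 1.89X; n_U = 5.09 − 3.78X; n_V = 1.89X; n_I = 4.51 (inert).
Summing: n_T = 11.5 − 3.78X.
Kp = p_V / (p_R p_U^2) with p_i = (n_i/n_T)·P.
At X = 0.813: the mole-fraction product g(X) = Π y_i^ν_i = 75.72. Since Kp = g(X)·P^{-2}, P = (g/Kp)^(1/2) = (75.72/54.8)^(1/2) = 1.18 bar.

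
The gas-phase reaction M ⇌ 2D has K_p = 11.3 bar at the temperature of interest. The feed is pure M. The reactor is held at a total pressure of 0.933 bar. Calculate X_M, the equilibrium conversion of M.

X = 0.867

Let X = conversion of M (basis 1 mol M); extent of reaction ξ = X.
Mole table: n_M = 1 − X; n_D = 2X.
Summing: n_T = 1 + X.
y_i = n_i/n_T, p_i = y_i·P. K_p = p_D^2 / (p_M).
Equating to 11.3 bar and solving on 0 < X < 1: X = 0.867.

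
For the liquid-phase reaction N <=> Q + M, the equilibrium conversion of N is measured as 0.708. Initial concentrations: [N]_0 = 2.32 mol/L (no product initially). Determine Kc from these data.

Kc = 3.98 mol/L

Let X = conversion of N.
Concentrations: [N] = 2.32 − 2.32X; [Q] = 2.32X; [M] = 2.32X.
At X = 0.708: [N] = 0.677, [Q] = 1.64, [M] = 1.64.
Kc = [Q] [M] / ([N]) = 3.98 mol/L.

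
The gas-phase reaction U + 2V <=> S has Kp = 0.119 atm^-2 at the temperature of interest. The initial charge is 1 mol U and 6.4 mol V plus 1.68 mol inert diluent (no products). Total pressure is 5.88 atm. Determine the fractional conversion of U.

Take 1 mol U as basis and let X be its fractional conversion, so ξ = X.
Moles: n_U = 1 − X; n_V = 6.4 − 2X; n_S = X; n_I = 1.68 (inert).
Summing: n_T = 9.08 − 2X.
With p_i = (n_i/n_T)P, Kp = p_S / (p_U p_V^2).
Equating to 0.119 atm^-2 and solving on 0 < X < 1: X = 0.639.

X = 0.639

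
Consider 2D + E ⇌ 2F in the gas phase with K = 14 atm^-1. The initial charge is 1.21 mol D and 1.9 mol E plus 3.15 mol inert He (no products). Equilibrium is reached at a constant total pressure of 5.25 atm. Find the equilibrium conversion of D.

Let X = conversion of D (basis 1.21 mol D); extent of reaction ξ = 0.605X.
Moles: n_D = 1.21 − 1.21X; n_E = 1.9 − 0.605X; n_F = 1.21X; n_I = 3.15 (inert).
Summing: n_T = 6.26 − 0.605X.
y_i = n_i/n_T, p_i = y_i·P. K = p_F^2 / (p_D^2 p_E).
Substituting and setting equal to 14 atm^-1 gives a polynomial in X; the root in (0,1) is X = 0.809.

X = 0.809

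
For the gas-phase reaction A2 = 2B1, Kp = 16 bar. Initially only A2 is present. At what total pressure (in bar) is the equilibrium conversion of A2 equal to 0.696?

Basis: 1 mol A2 initially; let X = conversion of A2. Extent ξ = X.
Mole table: n_A2 = 1 − X; n_B1 = 2X.
n_T = Σnᵢ = 1 + X.
Kp = p_B1^2 / (p_A2) with p_i = (n_i/n_T)·P.
At X = 0.696: the mole-fraction product g(X) = Π y_i^ν_i = 3.758. Since Kp = g(X)·P^{1}, P = (Kp/g)^(1/1) = (16/3.758)^(1/1) = 4.26 bar.

P = 4.26 bar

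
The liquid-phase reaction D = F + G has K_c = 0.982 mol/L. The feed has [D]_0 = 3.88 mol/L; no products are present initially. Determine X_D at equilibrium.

Let X = conversion of D; extent ξ = 3.88·X mol/L.
Concentrations: [D] = 3.88 − 3.88X; [F] = 3.88X; [G] = 3.88X.
K_c = [F] [G] / ([D]).
This equals 0.982 at X = 0.392 (the root in 0 < X < 1).

X = 0.392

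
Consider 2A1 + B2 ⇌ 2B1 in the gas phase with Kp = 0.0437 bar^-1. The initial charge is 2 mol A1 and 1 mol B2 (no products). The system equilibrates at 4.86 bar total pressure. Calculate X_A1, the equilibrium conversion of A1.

X = 0.198

Let X = conversion of A1 (basis 2 mol A1); extent of reaction ξ = X.
Species balance: n_A1 = 2 − 2X; n_B2 = 1 − X; n_B1 = 2X.
Total moles n_T = 3 − X.
Mole fractions y_i = n_i/n_T; Kp = p_B1^2 / (p_A1^2 p_B2) with p_i = y_i·P.
This yields a degree-3 equation in X; solving on (0,1), X = 0.198.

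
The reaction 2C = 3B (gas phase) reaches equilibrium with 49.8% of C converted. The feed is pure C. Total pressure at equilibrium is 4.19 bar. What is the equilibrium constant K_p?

K_p = 5.55 bar

Take 1 mol C as basis and let X be its fractional conversion, so ξ = 0.5X.
Mole table: n_C = 1 − X; n_B = 1.5X.
n_T = Σnᵢ = 1 + 0.5X.
At X = 0.498: n_C = 0.502, n_B = 0.747, n_T = 1.25.
p_i = (n_i/n_T)·P. K_p = p_B^3 / (p_C^2) = 5.55 bar.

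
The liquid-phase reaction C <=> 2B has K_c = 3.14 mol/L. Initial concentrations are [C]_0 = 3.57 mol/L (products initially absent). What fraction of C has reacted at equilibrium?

X = 0.372

Let X = conversion of C; extent ξ = 3.57·X mol/L.
Concentrations: [C] = 3.57 − 3.57X; [B] = 7.14X.
K_c = [B]^2 / ([C]).
Equating to 3.14 mol/L: the physical root is X = 0.372.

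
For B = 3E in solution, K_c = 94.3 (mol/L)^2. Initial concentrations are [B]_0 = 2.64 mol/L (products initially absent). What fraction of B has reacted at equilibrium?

Let X = conversion of B; extent ξ = 2.64·X mol/L.
Concentrations: [B] = 2.64 − 2.64X; [E] = 7.92X.
K_c = [E]^3 / ([B]).
Solving K_c = 94.3 for X ∈ (0,1): X = 0.590.

X = 0.590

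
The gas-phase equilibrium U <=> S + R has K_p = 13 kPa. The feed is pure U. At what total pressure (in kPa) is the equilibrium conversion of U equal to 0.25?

P = 195 kPa

Take 1 mol U as basis and let X be its fractional conversion, so ξ = X.
At extent ξ: n_U = 1 − X; n_S = X; n_R = X.
Total moles n_T = 1 + X.
K_p = p_S p_R / (p_U) with p_i = (n_i/n_T)·P.
At X = 0.25: the mole-fraction product g(X) = Π y_i^ν_i = 0.06667. Since K_p = g(X)·P^{1}, P = (K_p/g)^(1/1) = (13/0.06667)^(1/1) = 195 kPa.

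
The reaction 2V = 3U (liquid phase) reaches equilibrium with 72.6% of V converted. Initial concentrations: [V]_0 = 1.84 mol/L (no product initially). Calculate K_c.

Let X = conversion of V.
Concentrations: [V] = 1.84 − 1.84X; [U] = 2.76X.
At X = 0.726: [V] = 0.504, [U] = 2.
K_c = [U]^3 / ([V]^2) = 31.7 mol/L.

K_c = 31.7 mol/L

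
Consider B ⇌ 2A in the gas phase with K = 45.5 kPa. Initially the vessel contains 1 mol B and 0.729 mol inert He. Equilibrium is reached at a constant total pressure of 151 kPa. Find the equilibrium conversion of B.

X = 0.323

Let X = conversion of B (basis 1 mol B); extent of reaction ξ = X.
Moles: n_B = 1 − X; n_A = 2X; n_I = 0.729 (inert).
Summing: n_T = 1.73 + X.
y_i = n_i/n_T, p_i = y_i·P. K = p_A^2 / (p_B).
Setting this equal to 45.5 kPa and taking the physical root (0 < X < 1) gives X = 0.323.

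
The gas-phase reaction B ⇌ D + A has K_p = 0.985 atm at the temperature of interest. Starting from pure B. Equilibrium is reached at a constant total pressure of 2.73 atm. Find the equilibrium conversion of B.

X = 0.515

Let X = conversion of B (basis 1 mol B); extent of reaction ξ = X.
Moles: n_B = 1 − X; n_D = X; n_A = X.
Total moles n_T = 1 + X.
With p_i = (n_i/n_T)P, K_p = p_D p_A / (p_B).
Equating to 0.985 atm and solving on 0 < X < 1: X = 0.515.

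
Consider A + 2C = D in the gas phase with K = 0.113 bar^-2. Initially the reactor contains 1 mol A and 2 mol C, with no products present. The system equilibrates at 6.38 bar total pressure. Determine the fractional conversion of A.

Basis: 1 mol A initially; let X = conversion of A. Extent ξ = X.
At extent ξ: n_A = 1 − X; n_C = 2 − 2X; n_D = X.
n_T = Σnᵢ = 3 − 2X.
With p_i = (n_i/n_T)P, K = p_D / (p_A p_C^2).
Equating to 0.113 bar^-2 and solving on 0 < X < 1: X = 0.523.

X = 0.523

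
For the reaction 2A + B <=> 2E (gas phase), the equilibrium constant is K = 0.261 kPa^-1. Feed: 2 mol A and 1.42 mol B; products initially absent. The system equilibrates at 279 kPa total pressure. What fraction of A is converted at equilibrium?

X = 0.805

Basis: 2 mol A initially; let X = conversion of A. Extent ξ = X.
At extent ξ: n_A = 2 − 2X; n_B = 1.42 − X; n_E = 2X.
Total moles n_T = 3.42 − X.
y_i = n_i/n_T, p_i = y_i·P. K = p_E^2 / (p_A^2 p_B).
This yields a degree-3 equation in X; solving on (0,1), X = 0.805.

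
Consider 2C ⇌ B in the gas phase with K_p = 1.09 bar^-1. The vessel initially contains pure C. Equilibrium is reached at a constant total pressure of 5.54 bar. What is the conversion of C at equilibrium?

Take 1 mol C as basis and let X be its fractional conversion, so ξ = 0.5X.
Mole table: n_C = 1 − X; n_B = 0.5X.
Total moles n_T = 1 − 0.5X.
y_i = n_i/n_T, p_i = y_i·P. K_p = p_B / (p_C^2).
This yields a degree-2 equation in X; solving on (0,1), X = 0.801.

X = 0.801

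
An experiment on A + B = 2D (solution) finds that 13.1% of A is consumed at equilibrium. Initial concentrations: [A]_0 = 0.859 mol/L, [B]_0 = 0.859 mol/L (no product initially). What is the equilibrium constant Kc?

Let X = conversion of A.
Concentrations: [A] = 0.859 − 0.859X; [B] = 0.859 − 0.859X; [D] = 1.72X.
At X = 0.131: [A] = 0.746, [B] = 0.746, [D] = 0.225.
Kc = [D]^2 / ([A] [B]) = 0.0909.

Kc = 0.0909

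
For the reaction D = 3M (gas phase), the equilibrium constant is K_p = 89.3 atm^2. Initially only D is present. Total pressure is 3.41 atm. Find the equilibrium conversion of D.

Let X = conversion of D (basis 1 mol D); extent of reaction ξ = X.
Species balance: n_D = 1 − X; n_M = 3X.
Summing: n_T = 1 + 2X.
With p_i = (n_i/n_T)P, K_p = p_M^3 / (p_D).
This yields a degree-3 equation in X; solving on (0,1), X = 0.758.

X = 0.758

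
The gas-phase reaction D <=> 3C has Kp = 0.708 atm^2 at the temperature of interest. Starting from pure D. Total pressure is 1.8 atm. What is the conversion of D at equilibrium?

X = 0.238

Let X = conversion of D (basis 1 mol D); extent of reaction ξ = X.
At extent ξ: n_D = 1 − X; n_C = 3X.
n_T = Σnᵢ = 1 + 2X.
Mole fractions y_i = n_i/n_T; Kp = p_C^3 / (p_D) with p_i = y_i·P.
This yields a degree-3 equation in X; solving on (0,1), X = 0.238.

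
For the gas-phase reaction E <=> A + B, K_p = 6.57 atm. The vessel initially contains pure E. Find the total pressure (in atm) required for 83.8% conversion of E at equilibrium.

P = 2.79 atm

Take 1 mol E as basis and let X be its fractional conversion, so ξ = X.
Mole table: n_E = 1 − X; n_A = X; n_B = X.
Summing: n_T = 1 + X.
K_p = p_A p_B / (p_E) with p_i = (n_i/n_T)·P.
At X = 0.838: the mole-fraction product g(X) = Π y_i^ν_i = 2.358. Since K_p = g(X)·P^{1}, P = (K_p/g)^(1/1) = (6.57/2.358)^(1/1) = 2.79 atm.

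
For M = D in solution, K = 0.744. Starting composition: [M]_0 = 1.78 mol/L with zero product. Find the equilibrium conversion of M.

X = 0.427

Let X = conversion of M; extent ξ = 1.78·X mol/L.
Concentrations: [M] = 1.78 − 1.78X; [D] = 1.78X.
K = [D] / ([M]).
This equals 0.744 at X = 0.427 (the root in 0 < X < 1).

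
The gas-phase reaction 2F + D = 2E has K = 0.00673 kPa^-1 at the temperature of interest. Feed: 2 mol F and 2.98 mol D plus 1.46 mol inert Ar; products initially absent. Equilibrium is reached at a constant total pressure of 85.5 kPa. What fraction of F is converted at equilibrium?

Let X = conversion of F (basis 2 mol F); extent of reaction ξ = X.
Mole table: n_F = 2 − 2X; n_D = 2.98 − X; n_E = 2X; n_I = 1.46 (inert).
Summing: n_T = 6.44 − X.
y_i = n_i/n_T, p_i = y_i·P. K = p_E^2 / (p_F^2 p_D).
This yields a degree-3 equation in X; solving on (0,1), X = 0.333.

X = 0.333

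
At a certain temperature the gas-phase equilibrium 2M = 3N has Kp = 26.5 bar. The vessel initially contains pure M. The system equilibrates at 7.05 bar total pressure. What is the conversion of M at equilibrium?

Basis: 1 mol M initially; let X = conversion of M. Extent ξ = 0.5X.
Species balance: n_M = 1 − X; n_N = 1.5X.
n_T = Σnᵢ = 1 + 0.5X.
With p_i = (n_i/n_T)P, Kp = p_N^3 / (p_M^2).
Substituting and setting equal to 26.5 bar gives a polynomial in X; the root in (0,1) is X = 0.607.

X = 0.607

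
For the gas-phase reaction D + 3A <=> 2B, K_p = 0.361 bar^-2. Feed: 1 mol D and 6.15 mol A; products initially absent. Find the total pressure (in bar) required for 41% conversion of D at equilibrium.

P = 1.03 bar

Basis: 1 mol D initially; let X = conversion of D. Extent ξ = X.
Species balance: n_D = 1 − X; n_A = 6.15 − 3X; n_B = 2X.
Total moles n_T = 7.15 − 2X.
K_p = p_B^2 / (p_D p_A^3) with p_i = (n_i/n_T)·P.
At X = 0.41: the mole-fraction product g(X) = Π y_i^ν_i = 0.3834. Since K_p = g(X)·P^{-2}, P = (g/K_p)^(1/2) = (0.3834/0.361)^(1/2) = 1.03 bar.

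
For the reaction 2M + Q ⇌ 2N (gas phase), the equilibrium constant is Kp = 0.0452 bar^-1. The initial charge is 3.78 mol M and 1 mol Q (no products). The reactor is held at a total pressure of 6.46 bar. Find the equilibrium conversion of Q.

Basis: 1 mol Q initially; let X = conversion of Q. Extent ξ = X.
Moles: n_M = 3.78 − 2X; n_Q = 1 − X; n_N = 2X.
n_T = Σnᵢ = 4.78 − X.
y_i = n_i/n_T, p_i = y_i·P. Kp = p_N^2 / (p_M^2 p_Q).
This yields a degree-3 equation in X; solving on (0,1), X = 0.328.

X = 0.328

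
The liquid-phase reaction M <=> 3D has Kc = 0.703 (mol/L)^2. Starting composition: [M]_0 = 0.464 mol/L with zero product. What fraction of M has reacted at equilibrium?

X = 0.414

Let X = conversion of M; extent ξ = 0.464·X mol/L.
Concentrations: [M] = 0.464 − 0.464X; [D] = 1.39X.
Kc = [D]^3 / ([M]).
This equals 0.703 at X = 0.414 (the root in 0 < X < 1).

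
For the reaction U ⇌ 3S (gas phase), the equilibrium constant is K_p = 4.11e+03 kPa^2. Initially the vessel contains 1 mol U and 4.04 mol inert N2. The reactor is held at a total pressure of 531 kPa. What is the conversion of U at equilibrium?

Let X = conversion of U (basis 1 mol U); extent of reaction ξ = X.
Species balance: n_U = 1 − X; n_S = 3X; n_I = 4.04 (inert).
n_T = Σnᵢ = 5.04 + 2X.
Mole fractions y_i = n_i/n_T; K_p = p_S^3 / (p_U) with p_i = y_i·P.
Setting this equal to 4.11e+03 kPa^2 and taking the physical root (0 < X < 1) gives X = 0.232.

X = 0.232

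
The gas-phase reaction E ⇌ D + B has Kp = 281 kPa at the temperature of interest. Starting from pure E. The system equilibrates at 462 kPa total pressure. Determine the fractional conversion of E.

Take 1 mol E as basis and let X be its fractional conversion, so ξ = X.
Moles: n_E = 1 − X; n_D = X; n_B = X.
Total moles n_T = 1 + X.
Mole fractions y_i = n_i/n_T; Kp = p_D p_B / (p_E) with p_i = y_i·P.
This yields a degree-2 equation in X; solving on (0,1), X = 0.615.

X = 0.615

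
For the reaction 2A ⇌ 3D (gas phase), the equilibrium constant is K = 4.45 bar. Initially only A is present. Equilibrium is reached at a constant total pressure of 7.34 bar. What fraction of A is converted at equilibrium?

X = 0.419

Basis: 1 mol A initially; let X = conversion of A. Extent ξ = 0.5X.
Mole table: n_A = 1 − X; n_D = 1.5X.
n_T = Σnᵢ = 1 + 0.5X.
With p_i = (n_i/n_T)P, K = p_D^3 / (p_A^2).
This yields a degree-3 equation in X; solving on (0,1), X = 0.419.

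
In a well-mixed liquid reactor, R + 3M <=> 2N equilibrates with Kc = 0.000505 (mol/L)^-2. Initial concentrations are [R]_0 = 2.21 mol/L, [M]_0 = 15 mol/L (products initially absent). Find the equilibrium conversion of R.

Let X = conversion of R; extent ξ = 2.21·X mol/L.
Concentrations: [R] = 2.21 − 2.21X; [M] = 15 − 6.63X; [N] = 4.42X.
Kc = [N]^2 / ([R] [M]^3).
Solving Kc = 0.000505 for X ∈ (0,1): X = 0.298.

X = 0.298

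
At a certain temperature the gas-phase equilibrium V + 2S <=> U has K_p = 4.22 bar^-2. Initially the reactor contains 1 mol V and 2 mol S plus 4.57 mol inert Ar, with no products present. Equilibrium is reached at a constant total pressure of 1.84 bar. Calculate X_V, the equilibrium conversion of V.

X = 0.343

Let X = conversion of V (basis 1 mol V); extent of reaction ξ = X.
At extent ξ: n_V = 1 − X; n_S = 2 − 2X; n_U = X; n_I = 4.57 (inert).
n_T = Σnᵢ = 7.57 − 2X.
y_i = n_i/n_T, p_i = y_i·P. K_p = p_U / (p_V p_S^2).
Setting this equal to 4.22 bar^-2 and taking the physical root (0 < X < 1) gives X = 0.343.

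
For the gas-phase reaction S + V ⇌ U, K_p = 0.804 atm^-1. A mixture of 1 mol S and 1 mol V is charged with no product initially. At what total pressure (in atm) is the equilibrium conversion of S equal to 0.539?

P = 4.61 atm

Take 1 mol S as basis and let X be its fractional conversion, so ξ = X.
Moles: n_S = 1 − X; n_V = 1 − X; n_U = X.
Total moles n_T = 2 − X.
K_p = p_U / (p_S p_V) with p_i = (n_i/n_T)·P.
At X = 0.539: the mole-fraction product g(X) = Π y_i^ν_i = 3.705. Since K_p = g(X)·P^{-1}, P = (g/K_p)^(1/1) = (3.705/0.804)^(1/1) = 4.61 atm.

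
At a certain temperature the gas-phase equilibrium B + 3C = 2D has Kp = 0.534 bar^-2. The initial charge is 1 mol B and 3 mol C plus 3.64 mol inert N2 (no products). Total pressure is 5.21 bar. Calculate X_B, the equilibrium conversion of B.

Take 1 mol B as basis and let X be its fractional conversion, so ξ = X.
Moles: n_B = 1 − X; n_C = 3 − 3X; n_D = 2X; n_I = 3.64 (inert).
n_T = Σnᵢ = 7.64 − 2X.
y_i = n_i/n_T, p_i = y_i·P. Kp = p_D^2 / (p_B p_C^3).
Setting this equal to 0.534 bar^-2 and taking the physical root (0 < X < 1) gives X = 0.448.

X = 0.448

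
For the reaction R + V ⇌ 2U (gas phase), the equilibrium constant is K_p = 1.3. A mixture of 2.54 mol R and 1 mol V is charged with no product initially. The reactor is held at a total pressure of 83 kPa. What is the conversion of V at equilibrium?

X = 0.544

Basis: 1 mol V initially; let X = conversion of V. Extent ξ = X.
At extent ξ: n_R = 2.54 − X; n_V = 1 − X; n_U = 2X.
Since Δν = 0, n_T = 3.54 throughout.
Mole fractions y_i = n_i/n_T; K_p = p_U^2 / (p_R p_V) with p_i = y_i·P.
Setting this equal to 1.3 and taking the physical root (0 < X < 1) gives X = 0.544.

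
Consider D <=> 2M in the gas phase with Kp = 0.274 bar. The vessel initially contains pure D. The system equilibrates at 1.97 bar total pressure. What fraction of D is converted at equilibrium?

X = 0.183

Let X = conversion of D (basis 1 mol D); extent of reaction ξ = X.
At extent ξ: n_D = 1 − X; n_M = 2X.
Total moles n_T = 1 + X.
With p_i = (n_i/n_T)P, Kp = p_M^2 / (p_D).
This yields a degree-2 equation in X; solving on (0,1), X = 0.183.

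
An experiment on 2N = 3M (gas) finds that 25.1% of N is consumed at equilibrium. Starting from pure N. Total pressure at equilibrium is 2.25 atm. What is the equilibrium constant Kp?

Let X = conversion of N (basis 1 mol N); extent of reaction ξ = 0.5X.
Mole table: n_N = 1 − X; n_M = 1.5X.
Summing: n_T = 1 + 0.5X.
At X = 0.251: n_N = 0.749, n_M = 0.377, n_T = 1.13.
p_i = (n_i/n_T)·P. Kp = p_M^3 / (p_N^2) = 0.19 atm.

Kp = 0.19 atm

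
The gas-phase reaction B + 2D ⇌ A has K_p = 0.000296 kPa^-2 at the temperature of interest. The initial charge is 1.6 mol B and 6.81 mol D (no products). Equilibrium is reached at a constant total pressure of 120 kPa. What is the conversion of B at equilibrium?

X = 0.700

Let X = conversion of B (basis 1.6 mol B); extent of reaction ξ = 1.6X.
Mole table: n_B = 1.6 − 1.6X; n_D = 6.81 − 3.2X; n_A = 1.6X.
Total moles n_T = 8.41 − 3.2X.
Mole fractions y_i = n_i/n_T; K_p = p_A / (p_B p_D^2) with p_i = y_i·P.
This yields a degree-3 equation in X; solving on (0,1), X = 0.700.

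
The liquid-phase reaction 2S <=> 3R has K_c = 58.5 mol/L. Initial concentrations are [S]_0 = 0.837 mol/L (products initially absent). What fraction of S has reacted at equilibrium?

Let X = conversion of S; extent ξ = 0.837X/2 mol/L.
Concentrations: [S] = 0.837 − 0.837X; [R] = 1.26X.
K_c = [R]^3 / ([S]^2).
Equating to 58.5 mol/L: the physical root is X = 0.833.

X = 0.833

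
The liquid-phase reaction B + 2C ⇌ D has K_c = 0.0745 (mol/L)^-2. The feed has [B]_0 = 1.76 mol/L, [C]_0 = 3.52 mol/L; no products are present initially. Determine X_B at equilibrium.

X = 0.307

Let X = conversion of B; extent ξ = 1.76·X mol/L.
Concentrations: [B] = 1.76 − 1.76X; [C] = 3.52 − 3.52X; [D] = 1.76X.
K_c = [D] / ([B] [C]^2).
Solving K_c = 0.0745 for X ∈ (0,1): X = 0.307.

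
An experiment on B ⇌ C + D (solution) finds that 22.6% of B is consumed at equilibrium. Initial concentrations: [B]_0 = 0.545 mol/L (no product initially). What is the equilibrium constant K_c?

Let X = conversion of B.
Concentrations: [B] = 0.545 − 0.545X; [C] = 0.545X; [D] = 0.545X.
At X = 0.226: [B] = 0.422, [C] = 0.123, [D] = 0.123.
K_c = [C] [D] / ([B]) = 0.036 mol/L.

K_c = 0.036 mol/L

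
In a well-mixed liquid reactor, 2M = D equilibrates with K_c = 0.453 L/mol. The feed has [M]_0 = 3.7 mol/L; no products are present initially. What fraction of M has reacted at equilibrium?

Let X = conversion of M; extent ξ = 3.7X/2 mol/L.
Concentrations: [M] = 3.7 − 3.7X; [D] = 1.85X.
K_c = [D] / ([M]^2).
This equals 0.453 at X = 0.583 (the root in 0 < X < 1).

X = 0.583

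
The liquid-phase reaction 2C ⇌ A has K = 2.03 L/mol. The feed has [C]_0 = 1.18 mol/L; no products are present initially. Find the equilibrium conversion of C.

X = 0.636

Let X = conversion of C; extent ξ = 1.18X/2 mol/L.
Concentrations: [C] = 1.18 − 1.18X; [A] = 0.59X.
K = [A] / ([C]^2).
Setting equal to 2.03 and solving for X on (0,1) gives X = 0.636.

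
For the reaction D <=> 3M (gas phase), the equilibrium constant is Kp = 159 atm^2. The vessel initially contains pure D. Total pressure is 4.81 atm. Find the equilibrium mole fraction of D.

y_D = 0.104

Let X = conversion of D (basis 1 mol D); extent of reaction ξ = X.
At extent ξ: n_D = 1 − X; n_M = 3X.
n_T = Σnᵢ = 1 + 2X.
y_i = n_i/n_T, p_i = y_i·P. Kp = p_M^3 / (p_D).
This yields a degree-3 equation in X; solving on (0,1), X = 0.741.
Then n_D = 0.259, n_T = 2.48, so y_D = 0.104.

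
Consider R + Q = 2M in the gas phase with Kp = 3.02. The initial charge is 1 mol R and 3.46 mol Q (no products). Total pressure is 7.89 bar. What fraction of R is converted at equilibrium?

Take 1 mol R as basis and let X be its fractional conversion, so ξ = X.
Mole table: n_R = 1 − X; n_Q = 3.46 − X; n_M = 2X.
Total moles n_T = 4.46 (Δν = 0, constant).
y_i = n_i/n_T, p_i = y_i·P. Kp = p_M^2 / (p_R p_Q).
Substituting and setting equal to 3.02 gives a polynomial in X; the root in (0,1) is X = 0.736.

X = 0.736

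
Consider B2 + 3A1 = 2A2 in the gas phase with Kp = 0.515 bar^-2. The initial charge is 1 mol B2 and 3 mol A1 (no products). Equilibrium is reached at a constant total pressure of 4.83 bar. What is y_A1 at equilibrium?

Take 1 mol B2 as basis and let X be its fractional conversion, so ξ = X.
At extent ξ: n_B2 = 1 − X; n_A1 = 3 − 3X; n_A2 = 2X.
Summing: n_T = 4 − 2X.
y_i = n_i/n_T, p_i = y_i·P. Kp = p_A2^2 / (p_B2 p_A1^3).
Substituting and setting equal to 0.515 bar^-2 gives a polynomial in X; the root in (0,1) is X = 0.574.
Then n_A1 = 1.28, n_T = 2.85, so y_A1 = 0.448.

y_A1 = 0.448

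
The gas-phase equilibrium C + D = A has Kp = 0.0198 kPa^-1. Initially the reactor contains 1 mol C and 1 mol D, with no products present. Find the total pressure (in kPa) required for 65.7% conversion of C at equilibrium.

P = 379 kPa

Take 1 mol C as basis and let X be its fractional conversion, so ξ = X.
Species balance: n_C = 1 − X; n_D = 1 − X; n_A = X.
Summing: n_T = 2 − X.
Kp = p_A / (p_C p_D) with p_i = (n_i/n_T)·P.
At X = 0.657: the mole-fraction product g(X) = Π y_i^ν_i = 7.5. Since Kp = g(X)·P^{-1}, P = (g/Kp)^(1/1) = (7.5/0.0198)^(1/1) = 379 kPa.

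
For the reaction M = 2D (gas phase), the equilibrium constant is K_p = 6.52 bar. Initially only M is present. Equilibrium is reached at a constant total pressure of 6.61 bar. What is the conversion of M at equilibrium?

X = 0.445

Take 1 mol M as basis and let X be its fractional conversion, so ξ = X.
Species balance: n_M = 1 − X; n_D = 2X.
Summing: n_T = 1 + X.
With p_i = (n_i/n_T)P, K_p = p_D^2 / (p_M).
Substituting and setting equal to 6.52 bar gives a polynomial in X; the root in (0,1) is X = 0.445.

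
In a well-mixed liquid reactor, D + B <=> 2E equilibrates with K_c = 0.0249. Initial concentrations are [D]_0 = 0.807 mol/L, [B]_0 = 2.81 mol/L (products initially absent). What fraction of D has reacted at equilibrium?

Let X = conversion of D; extent ξ = 0.807·X mol/L.
Concentrations: [D] = 0.807 − 0.807X; [B] = 2.81 − 0.807X; [E] = 1.61X.
K_c = [E]^2 / ([D] [B]).
Setting equal to 0.0249 and solving for X on (0,1) gives X = 0.134.

X = 0.134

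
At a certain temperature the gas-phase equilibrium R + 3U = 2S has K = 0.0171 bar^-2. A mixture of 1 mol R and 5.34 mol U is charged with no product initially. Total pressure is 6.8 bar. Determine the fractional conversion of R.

X = 0.468

Basis: 1 mol R initially; let X = conversion of R. Extent ξ = X.
Mole table: n_R = 1 − X; n_U = 5.34 − 3X; n_S = 2X.
Total moles n_T = 6.34 − 2X.
y_i = n_i/n_T, p_i = y_i·P. K = p_S^2 / (p_R p_U^3).
Equating to 0.0171 bar^-2 and solving on 0 < X < 1: X = 0.468.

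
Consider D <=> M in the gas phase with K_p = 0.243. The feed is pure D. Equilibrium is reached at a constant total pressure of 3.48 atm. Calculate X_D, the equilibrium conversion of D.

Basis: 1 mol D initially; let X = conversion of D. Extent ξ = X.
Species balance: n_D = 1 − X; n_M = X.
n_T stays at 1 (no change in mole number).
y_i = n_i/n_T, p_i = y_i·P. K_p = p_M / (p_D).
Equating to 0.243 and solving on 0 < X < 1: X = 0.195.

X = 0.195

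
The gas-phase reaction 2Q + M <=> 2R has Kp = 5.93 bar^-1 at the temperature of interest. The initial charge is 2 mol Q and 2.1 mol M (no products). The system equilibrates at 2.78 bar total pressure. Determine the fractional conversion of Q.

X = 0.722

Basis: 2 mol Q initially; let X = conversion of Q. Extent ξ = X.
Species balance: n_Q = 2 − 2X; n_M = 2.1 − X; n_R = 2X.
Total moles n_T = 4.1 − X.
Mole fractions y_i = n_i/n_T; Kp = p_R^2 / (p_Q^2 p_M) with p_i = y_i·P.
Setting this equal to 5.93 bar^-1 and taking the physical root (0 < X < 1) gives X = 0.722.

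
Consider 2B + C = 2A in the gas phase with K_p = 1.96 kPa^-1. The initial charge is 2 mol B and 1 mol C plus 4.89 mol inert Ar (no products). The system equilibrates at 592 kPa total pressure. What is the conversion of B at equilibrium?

Basis: 2 mol B initially; let X = conversion of B. Extent ξ = X.
At extent ξ: n_B = 2 − 2X; n_C = 1 − X; n_A = 2X; n_I = 4.89 (inert).
n_T = Σnᵢ = 7.89 − X.
Mole fractions y_i = n_i/n_T; K_p = p_A^2 / (p_B^2 p_C) with p_i = y_i·P.
Substituting and setting equal to 1.96 kPa^-1 gives a polynomial in X; the root in (0,1) is X = 0.838.

X = 0.838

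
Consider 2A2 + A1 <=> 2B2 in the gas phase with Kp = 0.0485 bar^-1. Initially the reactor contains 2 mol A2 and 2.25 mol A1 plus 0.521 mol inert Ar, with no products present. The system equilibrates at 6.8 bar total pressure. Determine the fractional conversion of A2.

Basis: 2 mol A2 initially; let X = conversion of A2. Extent ξ = X.
Species balance: n_A2 = 2 − 2X; n_A1 = 2.25 − X; n_B2 = 2X; n_I = 0.521 (inert).
Summing: n_T = 4.77 − X.
Mole fractions y_i = n_i/n_T; Kp = p_B2^2 / (p_A2^2 p_A1) with p_i = y_i·P.
Equating to 0.0485 bar^-1 and solving on 0 < X < 1: X = 0.276.

X = 0.276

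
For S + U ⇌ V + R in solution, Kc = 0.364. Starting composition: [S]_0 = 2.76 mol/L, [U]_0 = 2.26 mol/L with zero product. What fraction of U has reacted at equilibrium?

Let X = conversion of U; extent ξ = 2.26·X mol/L.
Concentrations: [S] = 2.76 − 2.26X; [U] = 2.26 − 2.26X; [V] = 2.26X; [R] = 2.26X.
Kc = [V] [R] / ([S] [U]).
Equating to 0.364: the physical root is X = 0.415.

X = 0.415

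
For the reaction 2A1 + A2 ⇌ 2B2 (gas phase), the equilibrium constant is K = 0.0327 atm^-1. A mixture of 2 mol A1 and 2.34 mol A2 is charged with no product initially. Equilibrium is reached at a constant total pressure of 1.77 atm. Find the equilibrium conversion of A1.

Basis: 2 mol A1 initially; let X = conversion of A1. Extent ξ = X.
Species balance: n_A1 = 2 − 2X; n_A2 = 2.34 − X; n_B2 = 2X.
Total moles n_T = 4.34 − X.
With p_i = (n_i/n_T)P, K = p_B2^2 / (p_A1^2 p_A2).
Equating to 0.0327 atm^-1 and solving on 0 < X < 1: X = 0.148.

X = 0.148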